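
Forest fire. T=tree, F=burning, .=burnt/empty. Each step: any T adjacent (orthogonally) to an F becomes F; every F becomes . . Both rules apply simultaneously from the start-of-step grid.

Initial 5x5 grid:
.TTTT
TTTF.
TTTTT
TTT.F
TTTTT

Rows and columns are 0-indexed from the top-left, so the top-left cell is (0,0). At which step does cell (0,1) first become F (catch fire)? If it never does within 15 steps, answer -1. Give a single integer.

Step 1: cell (0,1)='T' (+5 fires, +2 burnt)
Step 2: cell (0,1)='T' (+5 fires, +5 burnt)
Step 3: cell (0,1)='F' (+5 fires, +5 burnt)
  -> target ignites at step 3
Step 4: cell (0,1)='.' (+3 fires, +5 burnt)
Step 5: cell (0,1)='.' (+2 fires, +3 burnt)
Step 6: cell (0,1)='.' (+0 fires, +2 burnt)
  fire out at step 6

3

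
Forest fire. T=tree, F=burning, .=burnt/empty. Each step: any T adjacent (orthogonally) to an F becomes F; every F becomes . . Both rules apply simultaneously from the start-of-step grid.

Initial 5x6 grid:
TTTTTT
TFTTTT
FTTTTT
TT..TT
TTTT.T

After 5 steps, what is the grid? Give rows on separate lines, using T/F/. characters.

Step 1: 5 trees catch fire, 2 burn out
  TFTTTT
  F.FTTT
  .FTTTT
  FT..TT
  TTTT.T
Step 2: 6 trees catch fire, 5 burn out
  F.FTTT
  ...FTT
  ..FTTT
  .F..TT
  FTTT.T
Step 3: 4 trees catch fire, 6 burn out
  ...FTT
  ....FT
  ...FTT
  ....TT
  .FTT.T
Step 4: 4 trees catch fire, 4 burn out
  ....FT
  .....F
  ....FT
  ....TT
  ..FT.T
Step 5: 4 trees catch fire, 4 burn out
  .....F
  ......
  .....F
  ....FT
  ...F.T

.....F
......
.....F
....FT
...F.T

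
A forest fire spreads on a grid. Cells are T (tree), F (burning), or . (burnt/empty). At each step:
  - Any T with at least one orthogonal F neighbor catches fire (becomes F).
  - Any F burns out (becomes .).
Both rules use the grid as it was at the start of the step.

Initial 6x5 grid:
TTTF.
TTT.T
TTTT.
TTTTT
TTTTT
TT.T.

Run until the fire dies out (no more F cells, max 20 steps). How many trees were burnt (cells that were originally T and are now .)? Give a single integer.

Step 1: +1 fires, +1 burnt (F count now 1)
Step 2: +2 fires, +1 burnt (F count now 2)
Step 3: +3 fires, +2 burnt (F count now 3)
Step 4: +4 fires, +3 burnt (F count now 4)
Step 5: +4 fires, +4 burnt (F count now 4)
Step 6: +4 fires, +4 burnt (F count now 4)
Step 7: +4 fires, +4 burnt (F count now 4)
Step 8: +1 fires, +4 burnt (F count now 1)
Step 9: +0 fires, +1 burnt (F count now 0)
Fire out after step 9
Initially T: 24, now '.': 29
Total burnt (originally-T cells now '.'): 23

Answer: 23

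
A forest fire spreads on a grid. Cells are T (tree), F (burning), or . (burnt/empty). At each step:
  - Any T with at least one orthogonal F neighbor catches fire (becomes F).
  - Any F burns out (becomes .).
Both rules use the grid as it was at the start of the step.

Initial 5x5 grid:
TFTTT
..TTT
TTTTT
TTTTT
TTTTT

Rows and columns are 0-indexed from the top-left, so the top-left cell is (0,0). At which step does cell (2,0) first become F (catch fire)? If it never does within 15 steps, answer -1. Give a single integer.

Step 1: cell (2,0)='T' (+2 fires, +1 burnt)
Step 2: cell (2,0)='T' (+2 fires, +2 burnt)
Step 3: cell (2,0)='T' (+3 fires, +2 burnt)
Step 4: cell (2,0)='T' (+4 fires, +3 burnt)
Step 5: cell (2,0)='F' (+5 fires, +4 burnt)
  -> target ignites at step 5
Step 6: cell (2,0)='.' (+4 fires, +5 burnt)
Step 7: cell (2,0)='.' (+2 fires, +4 burnt)
Step 8: cell (2,0)='.' (+0 fires, +2 burnt)
  fire out at step 8

5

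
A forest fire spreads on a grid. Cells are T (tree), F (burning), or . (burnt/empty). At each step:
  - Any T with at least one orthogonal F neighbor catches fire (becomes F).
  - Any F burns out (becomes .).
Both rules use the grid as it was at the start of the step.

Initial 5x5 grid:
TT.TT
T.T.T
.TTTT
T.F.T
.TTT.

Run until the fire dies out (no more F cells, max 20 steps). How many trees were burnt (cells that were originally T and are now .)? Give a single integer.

Answer: 12

Derivation:
Step 1: +2 fires, +1 burnt (F count now 2)
Step 2: +5 fires, +2 burnt (F count now 5)
Step 3: +1 fires, +5 burnt (F count now 1)
Step 4: +2 fires, +1 burnt (F count now 2)
Step 5: +1 fires, +2 burnt (F count now 1)
Step 6: +1 fires, +1 burnt (F count now 1)
Step 7: +0 fires, +1 burnt (F count now 0)
Fire out after step 7
Initially T: 16, now '.': 21
Total burnt (originally-T cells now '.'): 12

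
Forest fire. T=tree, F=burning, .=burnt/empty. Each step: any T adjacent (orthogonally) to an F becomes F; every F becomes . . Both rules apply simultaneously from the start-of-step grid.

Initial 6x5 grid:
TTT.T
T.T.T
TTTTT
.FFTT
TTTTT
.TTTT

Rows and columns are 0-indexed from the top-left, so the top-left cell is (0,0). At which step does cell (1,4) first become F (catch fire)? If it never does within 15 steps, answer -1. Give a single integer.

Step 1: cell (1,4)='T' (+5 fires, +2 burnt)
Step 2: cell (1,4)='T' (+8 fires, +5 burnt)
Step 3: cell (1,4)='T' (+5 fires, +8 burnt)
Step 4: cell (1,4)='F' (+4 fires, +5 burnt)
  -> target ignites at step 4
Step 5: cell (1,4)='.' (+1 fires, +4 burnt)
Step 6: cell (1,4)='.' (+0 fires, +1 burnt)
  fire out at step 6

4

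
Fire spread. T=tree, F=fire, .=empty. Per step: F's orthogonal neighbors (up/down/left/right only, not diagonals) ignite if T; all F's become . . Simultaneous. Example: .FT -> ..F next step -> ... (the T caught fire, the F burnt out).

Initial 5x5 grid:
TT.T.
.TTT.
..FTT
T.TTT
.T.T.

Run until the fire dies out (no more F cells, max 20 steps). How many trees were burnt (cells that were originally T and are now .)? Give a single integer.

Answer: 12

Derivation:
Step 1: +3 fires, +1 burnt (F count now 3)
Step 2: +4 fires, +3 burnt (F count now 4)
Step 3: +4 fires, +4 burnt (F count now 4)
Step 4: +1 fires, +4 burnt (F count now 1)
Step 5: +0 fires, +1 burnt (F count now 0)
Fire out after step 5
Initially T: 14, now '.': 23
Total burnt (originally-T cells now '.'): 12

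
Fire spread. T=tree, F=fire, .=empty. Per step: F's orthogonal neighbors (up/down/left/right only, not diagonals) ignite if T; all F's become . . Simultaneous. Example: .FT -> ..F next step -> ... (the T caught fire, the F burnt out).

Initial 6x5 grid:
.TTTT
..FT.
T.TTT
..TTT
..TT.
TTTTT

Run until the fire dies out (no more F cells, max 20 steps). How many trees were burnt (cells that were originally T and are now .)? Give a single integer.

Step 1: +3 fires, +1 burnt (F count now 3)
Step 2: +4 fires, +3 burnt (F count now 4)
Step 3: +4 fires, +4 burnt (F count now 4)
Step 4: +3 fires, +4 burnt (F count now 3)
Step 5: +2 fires, +3 burnt (F count now 2)
Step 6: +2 fires, +2 burnt (F count now 2)
Step 7: +0 fires, +2 burnt (F count now 0)
Fire out after step 7
Initially T: 19, now '.': 29
Total burnt (originally-T cells now '.'): 18

Answer: 18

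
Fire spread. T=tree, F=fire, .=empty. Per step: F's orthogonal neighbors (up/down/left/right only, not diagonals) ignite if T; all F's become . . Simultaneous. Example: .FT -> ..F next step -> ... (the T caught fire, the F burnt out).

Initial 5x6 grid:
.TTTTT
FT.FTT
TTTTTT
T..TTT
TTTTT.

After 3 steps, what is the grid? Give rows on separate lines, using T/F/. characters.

Step 1: 5 trees catch fire, 2 burn out
  .TTFTT
  .F..FT
  FTTFTT
  T..TTT
  TTTTT.
Step 2: 9 trees catch fire, 5 burn out
  .FF.FT
  .....F
  .FF.FT
  F..FTT
  TTTTT.
Step 3: 5 trees catch fire, 9 burn out
  .....F
  ......
  .....F
  ....FT
  FTTFT.

.....F
......
.....F
....FT
FTTFT.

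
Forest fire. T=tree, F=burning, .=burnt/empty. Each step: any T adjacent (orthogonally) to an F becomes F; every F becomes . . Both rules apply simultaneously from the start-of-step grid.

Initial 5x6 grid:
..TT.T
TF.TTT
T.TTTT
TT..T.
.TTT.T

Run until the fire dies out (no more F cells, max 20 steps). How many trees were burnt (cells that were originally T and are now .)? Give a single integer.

Answer: 7

Derivation:
Step 1: +1 fires, +1 burnt (F count now 1)
Step 2: +1 fires, +1 burnt (F count now 1)
Step 3: +1 fires, +1 burnt (F count now 1)
Step 4: +1 fires, +1 burnt (F count now 1)
Step 5: +1 fires, +1 burnt (F count now 1)
Step 6: +1 fires, +1 burnt (F count now 1)
Step 7: +1 fires, +1 burnt (F count now 1)
Step 8: +0 fires, +1 burnt (F count now 0)
Fire out after step 8
Initially T: 19, now '.': 18
Total burnt (originally-T cells now '.'): 7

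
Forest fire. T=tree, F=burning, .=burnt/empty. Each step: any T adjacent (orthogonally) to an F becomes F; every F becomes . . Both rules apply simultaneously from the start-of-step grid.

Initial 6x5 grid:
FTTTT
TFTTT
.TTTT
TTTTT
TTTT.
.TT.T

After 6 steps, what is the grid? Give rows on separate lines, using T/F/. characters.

Step 1: 4 trees catch fire, 2 burn out
  .FTTT
  F.FTT
  .FTTT
  TTTTT
  TTTT.
  .TT.T
Step 2: 4 trees catch fire, 4 burn out
  ..FTT
  ...FT
  ..FTT
  TFTTT
  TTTT.
  .TT.T
Step 3: 6 trees catch fire, 4 burn out
  ...FT
  ....F
  ...FT
  F.FTT
  TFTT.
  .TT.T
Step 4: 6 trees catch fire, 6 burn out
  ....F
  .....
  ....F
  ...FT
  F.FT.
  .FT.T
Step 5: 3 trees catch fire, 6 burn out
  .....
  .....
  .....
  ....F
  ...F.
  ..F.T
Step 6: 0 trees catch fire, 3 burn out
  .....
  .....
  .....
  .....
  .....
  ....T

.....
.....
.....
.....
.....
....T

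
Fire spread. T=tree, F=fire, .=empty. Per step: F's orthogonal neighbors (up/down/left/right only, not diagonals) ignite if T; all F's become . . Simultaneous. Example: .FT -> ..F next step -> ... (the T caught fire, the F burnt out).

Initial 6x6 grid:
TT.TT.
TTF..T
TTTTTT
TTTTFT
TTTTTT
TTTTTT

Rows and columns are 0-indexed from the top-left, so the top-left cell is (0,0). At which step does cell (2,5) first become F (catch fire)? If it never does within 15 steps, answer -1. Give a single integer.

Step 1: cell (2,5)='T' (+6 fires, +2 burnt)
Step 2: cell (2,5)='F' (+9 fires, +6 burnt)
  -> target ignites at step 2
Step 3: cell (2,5)='.' (+7 fires, +9 burnt)
Step 4: cell (2,5)='.' (+3 fires, +7 burnt)
Step 5: cell (2,5)='.' (+2 fires, +3 burnt)
Step 6: cell (2,5)='.' (+1 fires, +2 burnt)
Step 7: cell (2,5)='.' (+0 fires, +1 burnt)
  fire out at step 7

2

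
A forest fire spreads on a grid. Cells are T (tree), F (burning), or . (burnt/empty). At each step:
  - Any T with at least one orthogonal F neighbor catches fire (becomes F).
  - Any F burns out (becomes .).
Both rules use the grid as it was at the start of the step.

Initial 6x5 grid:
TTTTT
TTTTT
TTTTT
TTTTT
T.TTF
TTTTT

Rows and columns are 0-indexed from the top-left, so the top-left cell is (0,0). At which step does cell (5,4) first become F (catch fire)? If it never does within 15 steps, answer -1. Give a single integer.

Step 1: cell (5,4)='F' (+3 fires, +1 burnt)
  -> target ignites at step 1
Step 2: cell (5,4)='.' (+4 fires, +3 burnt)
Step 3: cell (5,4)='.' (+4 fires, +4 burnt)
Step 4: cell (5,4)='.' (+5 fires, +4 burnt)
Step 5: cell (5,4)='.' (+5 fires, +5 burnt)
Step 6: cell (5,4)='.' (+4 fires, +5 burnt)
Step 7: cell (5,4)='.' (+2 fires, +4 burnt)
Step 8: cell (5,4)='.' (+1 fires, +2 burnt)
Step 9: cell (5,4)='.' (+0 fires, +1 burnt)
  fire out at step 9

1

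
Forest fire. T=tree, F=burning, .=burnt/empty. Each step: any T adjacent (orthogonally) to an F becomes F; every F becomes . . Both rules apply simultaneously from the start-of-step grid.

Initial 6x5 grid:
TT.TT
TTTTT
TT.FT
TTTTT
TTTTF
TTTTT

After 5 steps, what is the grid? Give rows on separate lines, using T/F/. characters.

Step 1: 6 trees catch fire, 2 burn out
  TT.TT
  TTTFT
  TT..F
  TTTFF
  TTTF.
  TTTTF
Step 2: 6 trees catch fire, 6 burn out
  TT.FT
  TTF.F
  TT...
  TTF..
  TTF..
  TTTF.
Step 3: 5 trees catch fire, 6 burn out
  TT..F
  TF...
  TT...
  TF...
  TF...
  TTF..
Step 4: 6 trees catch fire, 5 burn out
  TF...
  F....
  TF...
  F....
  F....
  TF...
Step 5: 3 trees catch fire, 6 burn out
  F....
  .....
  F....
  .....
  .....
  F....

F....
.....
F....
.....
.....
F....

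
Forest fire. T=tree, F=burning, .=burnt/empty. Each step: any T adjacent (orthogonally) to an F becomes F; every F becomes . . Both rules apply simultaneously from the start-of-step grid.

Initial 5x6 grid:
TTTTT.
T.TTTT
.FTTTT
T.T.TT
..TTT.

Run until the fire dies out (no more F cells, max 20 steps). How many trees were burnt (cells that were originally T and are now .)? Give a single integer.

Answer: 20

Derivation:
Step 1: +1 fires, +1 burnt (F count now 1)
Step 2: +3 fires, +1 burnt (F count now 3)
Step 3: +4 fires, +3 burnt (F count now 4)
Step 4: +6 fires, +4 burnt (F count now 6)
Step 5: +5 fires, +6 burnt (F count now 5)
Step 6: +1 fires, +5 burnt (F count now 1)
Step 7: +0 fires, +1 burnt (F count now 0)
Fire out after step 7
Initially T: 21, now '.': 29
Total burnt (originally-T cells now '.'): 20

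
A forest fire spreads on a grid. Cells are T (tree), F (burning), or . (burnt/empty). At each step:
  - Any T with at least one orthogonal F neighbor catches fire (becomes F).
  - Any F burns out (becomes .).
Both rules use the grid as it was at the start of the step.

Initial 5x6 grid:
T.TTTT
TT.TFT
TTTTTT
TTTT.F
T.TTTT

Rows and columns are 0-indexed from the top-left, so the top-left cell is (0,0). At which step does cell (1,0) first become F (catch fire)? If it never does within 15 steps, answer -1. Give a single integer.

Step 1: cell (1,0)='T' (+6 fires, +2 burnt)
Step 2: cell (1,0)='T' (+4 fires, +6 burnt)
Step 3: cell (1,0)='T' (+4 fires, +4 burnt)
Step 4: cell (1,0)='T' (+3 fires, +4 burnt)
Step 5: cell (1,0)='T' (+3 fires, +3 burnt)
Step 6: cell (1,0)='F' (+2 fires, +3 burnt)
  -> target ignites at step 6
Step 7: cell (1,0)='.' (+2 fires, +2 burnt)
Step 8: cell (1,0)='.' (+0 fires, +2 burnt)
  fire out at step 8

6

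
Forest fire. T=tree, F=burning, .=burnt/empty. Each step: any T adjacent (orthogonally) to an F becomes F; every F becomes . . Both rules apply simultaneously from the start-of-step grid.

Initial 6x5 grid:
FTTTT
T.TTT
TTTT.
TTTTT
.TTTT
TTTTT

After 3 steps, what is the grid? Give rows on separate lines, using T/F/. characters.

Step 1: 2 trees catch fire, 1 burn out
  .FTTT
  F.TTT
  TTTT.
  TTTTT
  .TTTT
  TTTTT
Step 2: 2 trees catch fire, 2 burn out
  ..FTT
  ..TTT
  FTTT.
  TTTTT
  .TTTT
  TTTTT
Step 3: 4 trees catch fire, 2 burn out
  ...FT
  ..FTT
  .FTT.
  FTTTT
  .TTTT
  TTTTT

...FT
..FTT
.FTT.
FTTTT
.TTTT
TTTTT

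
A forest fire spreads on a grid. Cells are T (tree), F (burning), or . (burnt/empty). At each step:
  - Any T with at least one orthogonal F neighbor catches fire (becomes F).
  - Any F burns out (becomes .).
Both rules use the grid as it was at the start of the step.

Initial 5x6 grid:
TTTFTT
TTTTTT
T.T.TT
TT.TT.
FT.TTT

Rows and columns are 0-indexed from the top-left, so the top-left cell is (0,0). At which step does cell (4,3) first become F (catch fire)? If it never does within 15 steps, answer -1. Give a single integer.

Step 1: cell (4,3)='T' (+5 fires, +2 burnt)
Step 2: cell (4,3)='T' (+6 fires, +5 burnt)
Step 3: cell (4,3)='T' (+6 fires, +6 burnt)
Step 4: cell (4,3)='T' (+2 fires, +6 burnt)
Step 5: cell (4,3)='T' (+2 fires, +2 burnt)
Step 6: cell (4,3)='F' (+2 fires, +2 burnt)
  -> target ignites at step 6
Step 7: cell (4,3)='.' (+0 fires, +2 burnt)
  fire out at step 7

6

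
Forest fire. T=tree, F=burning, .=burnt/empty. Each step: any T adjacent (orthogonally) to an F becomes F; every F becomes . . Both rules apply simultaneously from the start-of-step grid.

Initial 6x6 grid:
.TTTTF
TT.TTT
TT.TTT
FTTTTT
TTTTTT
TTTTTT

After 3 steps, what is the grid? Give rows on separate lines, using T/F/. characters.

Step 1: 5 trees catch fire, 2 burn out
  .TTTF.
  TT.TTF
  FT.TTT
  .FTTTT
  FTTTTT
  TTTTTT
Step 2: 8 trees catch fire, 5 burn out
  .TTF..
  FT.TF.
  .F.TTF
  ..FTTT
  .FTTTT
  FTTTTT
Step 3: 8 trees catch fire, 8 burn out
  .TF...
  .F.F..
  ...TF.
  ...FTF
  ..FTTT
  .FTTTT

.TF...
.F.F..
...TF.
...FTF
..FTTT
.FTTTT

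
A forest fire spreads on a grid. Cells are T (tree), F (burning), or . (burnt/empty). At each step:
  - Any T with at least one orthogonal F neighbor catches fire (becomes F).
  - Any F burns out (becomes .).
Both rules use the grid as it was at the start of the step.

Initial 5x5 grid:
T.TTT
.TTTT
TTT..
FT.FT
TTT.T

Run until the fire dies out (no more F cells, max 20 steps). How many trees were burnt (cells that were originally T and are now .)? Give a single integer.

Step 1: +4 fires, +2 burnt (F count now 4)
Step 2: +3 fires, +4 burnt (F count now 3)
Step 3: +3 fires, +3 burnt (F count now 3)
Step 4: +1 fires, +3 burnt (F count now 1)
Step 5: +2 fires, +1 burnt (F count now 2)
Step 6: +2 fires, +2 burnt (F count now 2)
Step 7: +1 fires, +2 burnt (F count now 1)
Step 8: +0 fires, +1 burnt (F count now 0)
Fire out after step 8
Initially T: 17, now '.': 24
Total burnt (originally-T cells now '.'): 16

Answer: 16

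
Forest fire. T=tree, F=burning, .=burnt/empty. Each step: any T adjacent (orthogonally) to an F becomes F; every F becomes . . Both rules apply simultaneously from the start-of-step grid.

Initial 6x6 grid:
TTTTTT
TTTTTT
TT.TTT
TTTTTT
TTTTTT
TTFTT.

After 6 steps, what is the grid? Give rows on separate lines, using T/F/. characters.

Step 1: 3 trees catch fire, 1 burn out
  TTTTTT
  TTTTTT
  TT.TTT
  TTTTTT
  TTFTTT
  TF.FT.
Step 2: 5 trees catch fire, 3 burn out
  TTTTTT
  TTTTTT
  TT.TTT
  TTFTTT
  TF.FTT
  F...F.
Step 3: 4 trees catch fire, 5 burn out
  TTTTTT
  TTTTTT
  TT.TTT
  TF.FTT
  F...FT
  ......
Step 4: 5 trees catch fire, 4 burn out
  TTTTTT
  TTTTTT
  TF.FTT
  F...FT
  .....F
  ......
Step 5: 5 trees catch fire, 5 burn out
  TTTTTT
  TFTFTT
  F...FT
  .....F
  ......
  ......
Step 6: 6 trees catch fire, 5 burn out
  TFTFTT
  F.F.FT
  .....F
  ......
  ......
  ......

TFTFTT
F.F.FT
.....F
......
......
......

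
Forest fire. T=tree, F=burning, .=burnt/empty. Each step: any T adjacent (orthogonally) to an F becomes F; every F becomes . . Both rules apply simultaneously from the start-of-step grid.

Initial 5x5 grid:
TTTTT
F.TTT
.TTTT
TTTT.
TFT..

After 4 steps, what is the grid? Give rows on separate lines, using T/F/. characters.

Step 1: 4 trees catch fire, 2 burn out
  FTTTT
  ..TTT
  .TTTT
  TFTT.
  F.F..
Step 2: 4 trees catch fire, 4 burn out
  .FTTT
  ..TTT
  .FTTT
  F.FT.
  .....
Step 3: 3 trees catch fire, 4 burn out
  ..FTT
  ..TTT
  ..FTT
  ...F.
  .....
Step 4: 3 trees catch fire, 3 burn out
  ...FT
  ..FTT
  ...FT
  .....
  .....

...FT
..FTT
...FT
.....
.....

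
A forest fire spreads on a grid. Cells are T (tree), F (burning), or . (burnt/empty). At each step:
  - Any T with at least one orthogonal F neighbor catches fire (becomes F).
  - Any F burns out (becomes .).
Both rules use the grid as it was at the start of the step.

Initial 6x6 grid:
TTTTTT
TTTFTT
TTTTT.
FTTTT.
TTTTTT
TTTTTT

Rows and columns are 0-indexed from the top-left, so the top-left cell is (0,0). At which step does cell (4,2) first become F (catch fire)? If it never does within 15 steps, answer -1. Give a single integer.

Step 1: cell (4,2)='T' (+7 fires, +2 burnt)
Step 2: cell (4,2)='T' (+12 fires, +7 burnt)
Step 3: cell (4,2)='F' (+7 fires, +12 burnt)
  -> target ignites at step 3
Step 4: cell (4,2)='.' (+3 fires, +7 burnt)
Step 5: cell (4,2)='.' (+2 fires, +3 burnt)
Step 6: cell (4,2)='.' (+1 fires, +2 burnt)
Step 7: cell (4,2)='.' (+0 fires, +1 burnt)
  fire out at step 7

3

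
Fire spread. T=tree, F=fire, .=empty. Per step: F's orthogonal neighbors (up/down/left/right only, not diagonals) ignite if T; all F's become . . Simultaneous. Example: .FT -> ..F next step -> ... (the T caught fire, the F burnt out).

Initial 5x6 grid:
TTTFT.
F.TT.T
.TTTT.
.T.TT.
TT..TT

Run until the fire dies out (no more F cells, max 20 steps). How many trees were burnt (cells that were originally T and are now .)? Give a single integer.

Answer: 17

Derivation:
Step 1: +4 fires, +2 burnt (F count now 4)
Step 2: +3 fires, +4 burnt (F count now 3)
Step 3: +3 fires, +3 burnt (F count now 3)
Step 4: +2 fires, +3 burnt (F count now 2)
Step 5: +2 fires, +2 burnt (F count now 2)
Step 6: +2 fires, +2 burnt (F count now 2)
Step 7: +1 fires, +2 burnt (F count now 1)
Step 8: +0 fires, +1 burnt (F count now 0)
Fire out after step 8
Initially T: 18, now '.': 29
Total burnt (originally-T cells now '.'): 17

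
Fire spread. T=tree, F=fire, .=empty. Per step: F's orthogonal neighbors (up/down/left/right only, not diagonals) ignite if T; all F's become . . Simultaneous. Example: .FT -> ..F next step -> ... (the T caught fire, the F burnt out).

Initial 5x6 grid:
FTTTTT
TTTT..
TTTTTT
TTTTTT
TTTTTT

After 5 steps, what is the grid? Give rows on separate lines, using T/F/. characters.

Step 1: 2 trees catch fire, 1 burn out
  .FTTTT
  FTTT..
  TTTTTT
  TTTTTT
  TTTTTT
Step 2: 3 trees catch fire, 2 burn out
  ..FTTT
  .FTT..
  FTTTTT
  TTTTTT
  TTTTTT
Step 3: 4 trees catch fire, 3 burn out
  ...FTT
  ..FT..
  .FTTTT
  FTTTTT
  TTTTTT
Step 4: 5 trees catch fire, 4 burn out
  ....FT
  ...F..
  ..FTTT
  .FTTTT
  FTTTTT
Step 5: 4 trees catch fire, 5 burn out
  .....F
  ......
  ...FTT
  ..FTTT
  .FTTTT

.....F
......
...FTT
..FTTT
.FTTTT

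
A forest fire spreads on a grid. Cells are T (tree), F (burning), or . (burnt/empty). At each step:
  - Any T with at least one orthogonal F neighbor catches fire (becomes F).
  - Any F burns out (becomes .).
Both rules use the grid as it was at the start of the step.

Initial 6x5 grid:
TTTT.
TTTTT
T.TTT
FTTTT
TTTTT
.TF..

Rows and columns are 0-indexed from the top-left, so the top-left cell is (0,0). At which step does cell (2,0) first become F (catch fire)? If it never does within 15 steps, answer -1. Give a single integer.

Step 1: cell (2,0)='F' (+5 fires, +2 burnt)
  -> target ignites at step 1
Step 2: cell (2,0)='.' (+4 fires, +5 burnt)
Step 3: cell (2,0)='.' (+5 fires, +4 burnt)
Step 4: cell (2,0)='.' (+4 fires, +5 burnt)
Step 5: cell (2,0)='.' (+3 fires, +4 burnt)
Step 6: cell (2,0)='.' (+2 fires, +3 burnt)
Step 7: cell (2,0)='.' (+0 fires, +2 burnt)
  fire out at step 7

1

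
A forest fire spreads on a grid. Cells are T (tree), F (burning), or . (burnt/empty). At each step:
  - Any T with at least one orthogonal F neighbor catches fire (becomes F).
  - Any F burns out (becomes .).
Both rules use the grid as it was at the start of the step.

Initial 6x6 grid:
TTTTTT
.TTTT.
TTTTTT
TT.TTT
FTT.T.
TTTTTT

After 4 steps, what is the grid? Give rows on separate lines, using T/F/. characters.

Step 1: 3 trees catch fire, 1 burn out
  TTTTTT
  .TTTT.
  TTTTTT
  FT.TTT
  .FT.T.
  FTTTTT
Step 2: 4 trees catch fire, 3 burn out
  TTTTTT
  .TTTT.
  FTTTTT
  .F.TTT
  ..F.T.
  .FTTTT
Step 3: 2 trees catch fire, 4 burn out
  TTTTTT
  .TTTT.
  .FTTTT
  ...TTT
  ....T.
  ..FTTT
Step 4: 3 trees catch fire, 2 burn out
  TTTTTT
  .FTTT.
  ..FTTT
  ...TTT
  ....T.
  ...FTT

TTTTTT
.FTTT.
..FTTT
...TTT
....T.
...FTT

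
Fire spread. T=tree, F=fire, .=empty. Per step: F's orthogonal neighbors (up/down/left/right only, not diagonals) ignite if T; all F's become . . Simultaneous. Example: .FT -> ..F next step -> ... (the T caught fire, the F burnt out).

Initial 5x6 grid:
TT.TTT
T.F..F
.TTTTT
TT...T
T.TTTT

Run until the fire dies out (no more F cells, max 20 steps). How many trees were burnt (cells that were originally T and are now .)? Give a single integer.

Step 1: +3 fires, +2 burnt (F count now 3)
Step 2: +5 fires, +3 burnt (F count now 5)
Step 3: +3 fires, +5 burnt (F count now 3)
Step 4: +2 fires, +3 burnt (F count now 2)
Step 5: +2 fires, +2 burnt (F count now 2)
Step 6: +1 fires, +2 burnt (F count now 1)
Step 7: +0 fires, +1 burnt (F count now 0)
Fire out after step 7
Initially T: 19, now '.': 27
Total burnt (originally-T cells now '.'): 16

Answer: 16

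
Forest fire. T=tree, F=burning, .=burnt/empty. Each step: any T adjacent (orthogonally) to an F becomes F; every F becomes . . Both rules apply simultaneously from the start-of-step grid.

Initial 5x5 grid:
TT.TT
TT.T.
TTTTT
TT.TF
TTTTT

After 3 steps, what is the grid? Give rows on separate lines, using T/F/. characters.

Step 1: 3 trees catch fire, 1 burn out
  TT.TT
  TT.T.
  TTTTF
  TT.F.
  TTTTF
Step 2: 2 trees catch fire, 3 burn out
  TT.TT
  TT.T.
  TTTF.
  TT...
  TTTF.
Step 3: 3 trees catch fire, 2 burn out
  TT.TT
  TT.F.
  TTF..
  TT...
  TTF..

TT.TT
TT.F.
TTF..
TT...
TTF..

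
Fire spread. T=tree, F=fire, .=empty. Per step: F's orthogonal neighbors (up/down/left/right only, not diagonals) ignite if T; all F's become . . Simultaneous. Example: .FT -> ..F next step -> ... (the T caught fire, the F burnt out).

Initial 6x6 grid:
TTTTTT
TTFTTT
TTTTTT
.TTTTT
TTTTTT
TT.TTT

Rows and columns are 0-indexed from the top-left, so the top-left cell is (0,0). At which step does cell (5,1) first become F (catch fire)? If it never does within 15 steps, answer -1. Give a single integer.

Step 1: cell (5,1)='T' (+4 fires, +1 burnt)
Step 2: cell (5,1)='T' (+7 fires, +4 burnt)
Step 3: cell (5,1)='T' (+8 fires, +7 burnt)
Step 4: cell (5,1)='T' (+5 fires, +8 burnt)
Step 5: cell (5,1)='F' (+5 fires, +5 burnt)
  -> target ignites at step 5
Step 6: cell (5,1)='.' (+3 fires, +5 burnt)
Step 7: cell (5,1)='.' (+1 fires, +3 burnt)
Step 8: cell (5,1)='.' (+0 fires, +1 burnt)
  fire out at step 8

5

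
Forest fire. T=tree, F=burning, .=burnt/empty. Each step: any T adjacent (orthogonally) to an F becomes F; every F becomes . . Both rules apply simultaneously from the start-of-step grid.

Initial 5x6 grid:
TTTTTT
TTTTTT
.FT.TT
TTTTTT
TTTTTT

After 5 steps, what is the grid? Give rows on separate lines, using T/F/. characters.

Step 1: 3 trees catch fire, 1 burn out
  TTTTTT
  TFTTTT
  ..F.TT
  TFTTTT
  TTTTTT
Step 2: 6 trees catch fire, 3 burn out
  TFTTTT
  F.FTTT
  ....TT
  F.FTTT
  TFTTTT
Step 3: 6 trees catch fire, 6 burn out
  F.FTTT
  ...FTT
  ....TT
  ...FTT
  F.FTTT
Step 4: 4 trees catch fire, 6 burn out
  ...FTT
  ....FT
  ....TT
  ....FT
  ...FTT
Step 5: 5 trees catch fire, 4 burn out
  ....FT
  .....F
  ....FT
  .....F
  ....FT

....FT
.....F
....FT
.....F
....FT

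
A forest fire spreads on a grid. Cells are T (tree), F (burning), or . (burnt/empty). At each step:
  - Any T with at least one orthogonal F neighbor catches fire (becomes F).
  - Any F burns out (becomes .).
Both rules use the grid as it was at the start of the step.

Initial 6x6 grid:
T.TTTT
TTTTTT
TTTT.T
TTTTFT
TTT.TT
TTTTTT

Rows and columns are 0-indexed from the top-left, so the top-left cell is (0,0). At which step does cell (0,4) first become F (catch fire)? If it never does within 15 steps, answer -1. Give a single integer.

Step 1: cell (0,4)='T' (+3 fires, +1 burnt)
Step 2: cell (0,4)='T' (+5 fires, +3 burnt)
Step 3: cell (0,4)='T' (+7 fires, +5 burnt)
Step 4: cell (0,4)='T' (+8 fires, +7 burnt)
Step 5: cell (0,4)='F' (+6 fires, +8 burnt)
  -> target ignites at step 5
Step 6: cell (0,4)='.' (+2 fires, +6 burnt)
Step 7: cell (0,4)='.' (+1 fires, +2 burnt)
Step 8: cell (0,4)='.' (+0 fires, +1 burnt)
  fire out at step 8

5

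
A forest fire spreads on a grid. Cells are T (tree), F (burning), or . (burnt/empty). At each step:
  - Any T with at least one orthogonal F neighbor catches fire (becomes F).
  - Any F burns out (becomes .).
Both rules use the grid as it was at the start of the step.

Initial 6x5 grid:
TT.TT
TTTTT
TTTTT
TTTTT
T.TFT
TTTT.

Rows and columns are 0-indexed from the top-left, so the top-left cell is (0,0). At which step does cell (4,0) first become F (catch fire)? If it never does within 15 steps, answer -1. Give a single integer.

Step 1: cell (4,0)='T' (+4 fires, +1 burnt)
Step 2: cell (4,0)='T' (+4 fires, +4 burnt)
Step 3: cell (4,0)='T' (+5 fires, +4 burnt)
Step 4: cell (4,0)='T' (+6 fires, +5 burnt)
Step 5: cell (4,0)='F' (+4 fires, +6 burnt)
  -> target ignites at step 5
Step 6: cell (4,0)='.' (+2 fires, +4 burnt)
Step 7: cell (4,0)='.' (+1 fires, +2 burnt)
Step 8: cell (4,0)='.' (+0 fires, +1 burnt)
  fire out at step 8

5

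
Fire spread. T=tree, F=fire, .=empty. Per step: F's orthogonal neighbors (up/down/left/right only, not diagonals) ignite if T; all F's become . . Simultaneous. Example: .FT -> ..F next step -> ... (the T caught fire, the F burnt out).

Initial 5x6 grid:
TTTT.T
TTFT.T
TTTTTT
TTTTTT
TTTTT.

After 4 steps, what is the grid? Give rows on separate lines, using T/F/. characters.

Step 1: 4 trees catch fire, 1 burn out
  TTFT.T
  TF.F.T
  TTFTTT
  TTTTTT
  TTTTT.
Step 2: 6 trees catch fire, 4 burn out
  TF.F.T
  F....T
  TF.FTT
  TTFTTT
  TTTTT.
Step 3: 6 trees catch fire, 6 burn out
  F....T
  .....T
  F...FT
  TF.FTT
  TTFTT.
Step 4: 5 trees catch fire, 6 burn out
  .....T
  .....T
  .....F
  F...FT
  TF.FT.

.....T
.....T
.....F
F...FT
TF.FT.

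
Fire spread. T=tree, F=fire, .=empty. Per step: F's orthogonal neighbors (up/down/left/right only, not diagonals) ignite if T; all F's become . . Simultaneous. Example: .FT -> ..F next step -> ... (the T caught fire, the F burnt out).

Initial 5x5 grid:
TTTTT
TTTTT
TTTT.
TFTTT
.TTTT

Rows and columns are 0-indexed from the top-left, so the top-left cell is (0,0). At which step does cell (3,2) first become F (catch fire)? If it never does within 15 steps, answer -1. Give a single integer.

Step 1: cell (3,2)='F' (+4 fires, +1 burnt)
  -> target ignites at step 1
Step 2: cell (3,2)='.' (+5 fires, +4 burnt)
Step 3: cell (3,2)='.' (+6 fires, +5 burnt)
Step 4: cell (3,2)='.' (+4 fires, +6 burnt)
Step 5: cell (3,2)='.' (+2 fires, +4 burnt)
Step 6: cell (3,2)='.' (+1 fires, +2 burnt)
Step 7: cell (3,2)='.' (+0 fires, +1 burnt)
  fire out at step 7

1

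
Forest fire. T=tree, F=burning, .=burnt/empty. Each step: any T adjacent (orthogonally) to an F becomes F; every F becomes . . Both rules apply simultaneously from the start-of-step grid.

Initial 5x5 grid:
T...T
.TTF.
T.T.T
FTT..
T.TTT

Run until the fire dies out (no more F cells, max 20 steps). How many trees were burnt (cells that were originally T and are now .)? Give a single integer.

Step 1: +4 fires, +2 burnt (F count now 4)
Step 2: +3 fires, +4 burnt (F count now 3)
Step 3: +1 fires, +3 burnt (F count now 1)
Step 4: +1 fires, +1 burnt (F count now 1)
Step 5: +1 fires, +1 burnt (F count now 1)
Step 6: +0 fires, +1 burnt (F count now 0)
Fire out after step 6
Initially T: 13, now '.': 22
Total burnt (originally-T cells now '.'): 10

Answer: 10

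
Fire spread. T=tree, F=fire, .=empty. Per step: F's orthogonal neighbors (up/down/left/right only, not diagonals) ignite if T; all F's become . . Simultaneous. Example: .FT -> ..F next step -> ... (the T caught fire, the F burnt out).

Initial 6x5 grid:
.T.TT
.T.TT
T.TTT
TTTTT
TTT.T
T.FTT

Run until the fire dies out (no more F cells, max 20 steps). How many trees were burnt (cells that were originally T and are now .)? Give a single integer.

Answer: 20

Derivation:
Step 1: +2 fires, +1 burnt (F count now 2)
Step 2: +3 fires, +2 burnt (F count now 3)
Step 3: +5 fires, +3 burnt (F count now 5)
Step 4: +4 fires, +5 burnt (F count now 4)
Step 5: +3 fires, +4 burnt (F count now 3)
Step 6: +2 fires, +3 burnt (F count now 2)
Step 7: +1 fires, +2 burnt (F count now 1)
Step 8: +0 fires, +1 burnt (F count now 0)
Fire out after step 8
Initially T: 22, now '.': 28
Total burnt (originally-T cells now '.'): 20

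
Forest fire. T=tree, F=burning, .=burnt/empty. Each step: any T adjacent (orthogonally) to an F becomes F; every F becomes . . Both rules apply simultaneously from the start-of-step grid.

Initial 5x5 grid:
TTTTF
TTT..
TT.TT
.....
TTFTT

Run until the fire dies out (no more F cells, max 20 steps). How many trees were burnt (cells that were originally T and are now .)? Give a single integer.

Step 1: +3 fires, +2 burnt (F count now 3)
Step 2: +3 fires, +3 burnt (F count now 3)
Step 3: +2 fires, +3 burnt (F count now 2)
Step 4: +2 fires, +2 burnt (F count now 2)
Step 5: +2 fires, +2 burnt (F count now 2)
Step 6: +1 fires, +2 burnt (F count now 1)
Step 7: +0 fires, +1 burnt (F count now 0)
Fire out after step 7
Initially T: 15, now '.': 23
Total burnt (originally-T cells now '.'): 13

Answer: 13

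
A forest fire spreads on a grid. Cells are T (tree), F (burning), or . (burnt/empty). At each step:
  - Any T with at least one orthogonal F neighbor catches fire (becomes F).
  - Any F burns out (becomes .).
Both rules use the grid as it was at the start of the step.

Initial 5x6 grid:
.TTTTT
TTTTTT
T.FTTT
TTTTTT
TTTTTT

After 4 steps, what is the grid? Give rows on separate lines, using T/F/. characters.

Step 1: 3 trees catch fire, 1 burn out
  .TTTTT
  TTFTTT
  T..FTT
  TTFTTT
  TTTTTT
Step 2: 7 trees catch fire, 3 burn out
  .TFTTT
  TF.FTT
  T...FT
  TF.FTT
  TTFTTT
Step 3: 9 trees catch fire, 7 burn out
  .F.FTT
  F...FT
  T....F
  F...FT
  TF.FTT
Step 4: 6 trees catch fire, 9 burn out
  ....FT
  .....F
  F.....
  .....F
  F...FT

....FT
.....F
F.....
.....F
F...FT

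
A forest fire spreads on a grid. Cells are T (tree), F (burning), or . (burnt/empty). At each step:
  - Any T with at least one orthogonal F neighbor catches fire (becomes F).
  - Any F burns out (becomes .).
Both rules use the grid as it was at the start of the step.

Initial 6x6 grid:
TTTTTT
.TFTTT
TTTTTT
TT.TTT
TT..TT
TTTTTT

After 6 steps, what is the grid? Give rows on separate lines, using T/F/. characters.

Step 1: 4 trees catch fire, 1 burn out
  TTFTTT
  .F.FTT
  TTFTTT
  TT.TTT
  TT..TT
  TTTTTT
Step 2: 5 trees catch fire, 4 burn out
  TF.FTT
  ....FT
  TF.FTT
  TT.TTT
  TT..TT
  TTTTTT
Step 3: 7 trees catch fire, 5 burn out
  F...FT
  .....F
  F...FT
  TF.FTT
  TT..TT
  TTTTTT
Step 4: 5 trees catch fire, 7 burn out
  .....F
  ......
  .....F
  F...FT
  TF..TT
  TTTTTT
Step 5: 4 trees catch fire, 5 burn out
  ......
  ......
  ......
  .....F
  F...FT
  TFTTTT
Step 6: 4 trees catch fire, 4 burn out
  ......
  ......
  ......
  ......
  .....F
  F.FTFT

......
......
......
......
.....F
F.FTFT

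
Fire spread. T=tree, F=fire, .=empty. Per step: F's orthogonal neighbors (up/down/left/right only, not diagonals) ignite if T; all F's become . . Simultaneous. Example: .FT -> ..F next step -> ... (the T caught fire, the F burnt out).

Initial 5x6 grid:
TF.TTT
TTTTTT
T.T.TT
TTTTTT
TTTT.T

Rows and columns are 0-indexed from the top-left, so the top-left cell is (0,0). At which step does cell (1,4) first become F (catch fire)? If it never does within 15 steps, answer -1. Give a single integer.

Step 1: cell (1,4)='T' (+2 fires, +1 burnt)
Step 2: cell (1,4)='T' (+2 fires, +2 burnt)
Step 3: cell (1,4)='T' (+3 fires, +2 burnt)
Step 4: cell (1,4)='F' (+4 fires, +3 burnt)
  -> target ignites at step 4
Step 5: cell (1,4)='.' (+7 fires, +4 burnt)
Step 6: cell (1,4)='.' (+5 fires, +7 burnt)
Step 7: cell (1,4)='.' (+1 fires, +5 burnt)
Step 8: cell (1,4)='.' (+1 fires, +1 burnt)
Step 9: cell (1,4)='.' (+0 fires, +1 burnt)
  fire out at step 9

4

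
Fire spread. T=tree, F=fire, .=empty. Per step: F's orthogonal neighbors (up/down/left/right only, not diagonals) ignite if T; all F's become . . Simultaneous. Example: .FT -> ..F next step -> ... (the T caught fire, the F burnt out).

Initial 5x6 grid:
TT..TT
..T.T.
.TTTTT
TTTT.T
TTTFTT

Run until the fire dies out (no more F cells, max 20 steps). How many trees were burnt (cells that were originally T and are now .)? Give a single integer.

Step 1: +3 fires, +1 burnt (F count now 3)
Step 2: +4 fires, +3 burnt (F count now 4)
Step 3: +5 fires, +4 burnt (F count now 5)
Step 4: +5 fires, +5 burnt (F count now 5)
Step 5: +1 fires, +5 burnt (F count now 1)
Step 6: +1 fires, +1 burnt (F count now 1)
Step 7: +0 fires, +1 burnt (F count now 0)
Fire out after step 7
Initially T: 21, now '.': 28
Total burnt (originally-T cells now '.'): 19

Answer: 19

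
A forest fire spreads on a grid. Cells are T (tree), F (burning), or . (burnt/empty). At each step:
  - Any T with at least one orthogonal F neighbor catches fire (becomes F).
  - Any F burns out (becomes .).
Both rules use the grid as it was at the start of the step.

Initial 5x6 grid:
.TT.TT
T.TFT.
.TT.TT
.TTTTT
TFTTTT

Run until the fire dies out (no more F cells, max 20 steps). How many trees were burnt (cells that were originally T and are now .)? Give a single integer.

Answer: 20

Derivation:
Step 1: +5 fires, +2 burnt (F count now 5)
Step 2: +7 fires, +5 burnt (F count now 7)
Step 3: +6 fires, +7 burnt (F count now 6)
Step 4: +2 fires, +6 burnt (F count now 2)
Step 5: +0 fires, +2 burnt (F count now 0)
Fire out after step 5
Initially T: 21, now '.': 29
Total burnt (originally-T cells now '.'): 20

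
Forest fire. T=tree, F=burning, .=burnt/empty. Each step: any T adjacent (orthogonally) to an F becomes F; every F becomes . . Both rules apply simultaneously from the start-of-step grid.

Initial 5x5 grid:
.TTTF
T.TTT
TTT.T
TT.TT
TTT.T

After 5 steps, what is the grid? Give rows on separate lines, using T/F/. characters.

Step 1: 2 trees catch fire, 1 burn out
  .TTF.
  T.TTF
  TTT.T
  TT.TT
  TTT.T
Step 2: 3 trees catch fire, 2 burn out
  .TF..
  T.TF.
  TTT.F
  TT.TT
  TTT.T
Step 3: 3 trees catch fire, 3 burn out
  .F...
  T.F..
  TTT..
  TT.TF
  TTT.T
Step 4: 3 trees catch fire, 3 burn out
  .....
  T....
  TTF..
  TT.F.
  TTT.F
Step 5: 1 trees catch fire, 3 burn out
  .....
  T....
  TF...
  TT...
  TTT..

.....
T....
TF...
TT...
TTT..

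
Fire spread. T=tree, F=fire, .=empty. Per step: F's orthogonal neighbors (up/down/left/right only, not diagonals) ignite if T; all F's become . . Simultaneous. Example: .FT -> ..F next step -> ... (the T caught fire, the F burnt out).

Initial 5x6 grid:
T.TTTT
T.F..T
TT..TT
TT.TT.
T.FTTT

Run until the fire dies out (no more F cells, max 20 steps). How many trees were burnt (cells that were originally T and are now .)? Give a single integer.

Answer: 12

Derivation:
Step 1: +2 fires, +2 burnt (F count now 2)
Step 2: +3 fires, +2 burnt (F count now 3)
Step 3: +3 fires, +3 burnt (F count now 3)
Step 4: +2 fires, +3 burnt (F count now 2)
Step 5: +2 fires, +2 burnt (F count now 2)
Step 6: +0 fires, +2 burnt (F count now 0)
Fire out after step 6
Initially T: 19, now '.': 23
Total burnt (originally-T cells now '.'): 12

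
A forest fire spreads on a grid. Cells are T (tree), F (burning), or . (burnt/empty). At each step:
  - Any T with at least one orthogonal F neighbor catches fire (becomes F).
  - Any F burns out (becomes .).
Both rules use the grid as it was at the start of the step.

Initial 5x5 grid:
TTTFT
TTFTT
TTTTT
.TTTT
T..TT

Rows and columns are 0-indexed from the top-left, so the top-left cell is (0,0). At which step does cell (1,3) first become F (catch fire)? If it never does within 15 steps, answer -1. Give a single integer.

Step 1: cell (1,3)='F' (+5 fires, +2 burnt)
  -> target ignites at step 1
Step 2: cell (1,3)='.' (+6 fires, +5 burnt)
Step 3: cell (1,3)='.' (+5 fires, +6 burnt)
Step 4: cell (1,3)='.' (+2 fires, +5 burnt)
Step 5: cell (1,3)='.' (+1 fires, +2 burnt)
Step 6: cell (1,3)='.' (+0 fires, +1 burnt)
  fire out at step 6

1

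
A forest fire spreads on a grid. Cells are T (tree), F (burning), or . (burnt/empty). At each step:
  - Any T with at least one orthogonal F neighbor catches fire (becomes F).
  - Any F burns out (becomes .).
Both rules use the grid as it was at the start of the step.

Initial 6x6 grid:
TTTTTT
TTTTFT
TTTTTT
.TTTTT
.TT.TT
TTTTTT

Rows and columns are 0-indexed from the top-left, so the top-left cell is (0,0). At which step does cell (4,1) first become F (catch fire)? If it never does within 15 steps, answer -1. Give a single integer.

Step 1: cell (4,1)='T' (+4 fires, +1 burnt)
Step 2: cell (4,1)='T' (+6 fires, +4 burnt)
Step 3: cell (4,1)='T' (+6 fires, +6 burnt)
Step 4: cell (4,1)='T' (+6 fires, +6 burnt)
Step 5: cell (4,1)='T' (+6 fires, +6 burnt)
Step 6: cell (4,1)='F' (+2 fires, +6 burnt)
  -> target ignites at step 6
Step 7: cell (4,1)='.' (+1 fires, +2 burnt)
Step 8: cell (4,1)='.' (+1 fires, +1 burnt)
Step 9: cell (4,1)='.' (+0 fires, +1 burnt)
  fire out at step 9

6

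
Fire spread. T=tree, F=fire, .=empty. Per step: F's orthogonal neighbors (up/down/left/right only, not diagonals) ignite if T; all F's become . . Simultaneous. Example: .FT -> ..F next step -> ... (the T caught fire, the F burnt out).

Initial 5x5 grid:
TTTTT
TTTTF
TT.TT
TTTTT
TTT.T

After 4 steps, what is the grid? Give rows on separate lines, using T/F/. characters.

Step 1: 3 trees catch fire, 1 burn out
  TTTTF
  TTTF.
  TT.TF
  TTTTT
  TTT.T
Step 2: 4 trees catch fire, 3 burn out
  TTTF.
  TTF..
  TT.F.
  TTTTF
  TTT.T
Step 3: 4 trees catch fire, 4 burn out
  TTF..
  TF...
  TT...
  TTTF.
  TTT.F
Step 4: 4 trees catch fire, 4 burn out
  TF...
  F....
  TF...
  TTF..
  TTT..

TF...
F....
TF...
TTF..
TTT..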